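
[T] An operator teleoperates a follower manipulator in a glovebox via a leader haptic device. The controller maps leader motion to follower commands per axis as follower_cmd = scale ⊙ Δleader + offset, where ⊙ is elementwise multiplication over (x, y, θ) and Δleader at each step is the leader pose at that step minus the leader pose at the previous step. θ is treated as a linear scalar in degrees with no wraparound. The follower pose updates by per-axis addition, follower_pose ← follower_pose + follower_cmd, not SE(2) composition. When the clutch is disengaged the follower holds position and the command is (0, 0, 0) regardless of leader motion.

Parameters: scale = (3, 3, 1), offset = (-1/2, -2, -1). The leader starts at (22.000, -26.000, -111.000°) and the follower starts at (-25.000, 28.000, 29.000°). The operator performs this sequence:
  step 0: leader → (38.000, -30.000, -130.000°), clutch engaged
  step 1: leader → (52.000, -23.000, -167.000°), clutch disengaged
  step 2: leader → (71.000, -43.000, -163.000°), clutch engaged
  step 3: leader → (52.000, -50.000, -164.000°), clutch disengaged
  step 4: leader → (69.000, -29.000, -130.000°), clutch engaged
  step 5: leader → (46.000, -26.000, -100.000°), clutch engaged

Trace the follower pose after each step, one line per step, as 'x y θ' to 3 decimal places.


step 0: Δleader=(16.000, -4.000, -19.000°), engaged; cmd=(47.500, -14.000, -20.000°) → follower=(22.500, 14.000, 9.000°)
step 1: Δleader=(14.000, 7.000, -37.000°), disengaged; cmd=(0,0,0) → follower holds at (22.500, 14.000, 9.000°)
step 2: Δleader=(19.000, -20.000, 4.000°), engaged; cmd=(56.500, -62.000, 3.000°) → follower=(79.000, -48.000, 12.000°)
step 3: Δleader=(-19.000, -7.000, -1.000°), disengaged; cmd=(0,0,0) → follower holds at (79.000, -48.000, 12.000°)
step 4: Δleader=(17.000, 21.000, 34.000°), engaged; cmd=(50.500, 61.000, 33.000°) → follower=(129.500, 13.000, 45.000°)
step 5: Δleader=(-23.000, 3.000, 30.000°), engaged; cmd=(-69.500, 7.000, 29.000°) → follower=(60.000, 20.000, 74.000°)

22.500 14.000 9.000
22.500 14.000 9.000
79.000 -48.000 12.000
79.000 -48.000 12.000
129.500 13.000 45.000
60.000 20.000 74.000


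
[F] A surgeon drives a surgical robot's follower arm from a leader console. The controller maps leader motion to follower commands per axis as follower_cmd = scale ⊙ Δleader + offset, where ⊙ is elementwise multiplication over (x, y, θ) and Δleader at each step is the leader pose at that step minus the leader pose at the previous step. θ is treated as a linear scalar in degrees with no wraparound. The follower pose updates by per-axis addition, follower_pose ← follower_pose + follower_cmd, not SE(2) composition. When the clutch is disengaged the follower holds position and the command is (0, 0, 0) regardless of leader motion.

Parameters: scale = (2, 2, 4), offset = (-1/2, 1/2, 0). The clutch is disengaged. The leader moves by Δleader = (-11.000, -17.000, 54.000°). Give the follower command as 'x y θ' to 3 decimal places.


0.000 0.000 0.000

clutch disengaged → follower holds; cmd = (0, 0, 0)


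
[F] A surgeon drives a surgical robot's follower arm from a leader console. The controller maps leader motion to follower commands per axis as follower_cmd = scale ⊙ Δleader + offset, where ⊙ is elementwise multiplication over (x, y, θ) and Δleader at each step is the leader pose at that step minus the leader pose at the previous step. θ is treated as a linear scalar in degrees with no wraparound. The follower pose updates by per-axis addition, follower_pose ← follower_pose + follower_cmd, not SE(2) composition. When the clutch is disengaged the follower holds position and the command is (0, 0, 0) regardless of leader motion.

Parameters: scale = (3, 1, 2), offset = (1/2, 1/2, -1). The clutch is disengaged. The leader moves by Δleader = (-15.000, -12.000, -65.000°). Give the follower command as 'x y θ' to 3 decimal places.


clutch disengaged → follower holds; cmd = (0, 0, 0)

0.000 0.000 0.000


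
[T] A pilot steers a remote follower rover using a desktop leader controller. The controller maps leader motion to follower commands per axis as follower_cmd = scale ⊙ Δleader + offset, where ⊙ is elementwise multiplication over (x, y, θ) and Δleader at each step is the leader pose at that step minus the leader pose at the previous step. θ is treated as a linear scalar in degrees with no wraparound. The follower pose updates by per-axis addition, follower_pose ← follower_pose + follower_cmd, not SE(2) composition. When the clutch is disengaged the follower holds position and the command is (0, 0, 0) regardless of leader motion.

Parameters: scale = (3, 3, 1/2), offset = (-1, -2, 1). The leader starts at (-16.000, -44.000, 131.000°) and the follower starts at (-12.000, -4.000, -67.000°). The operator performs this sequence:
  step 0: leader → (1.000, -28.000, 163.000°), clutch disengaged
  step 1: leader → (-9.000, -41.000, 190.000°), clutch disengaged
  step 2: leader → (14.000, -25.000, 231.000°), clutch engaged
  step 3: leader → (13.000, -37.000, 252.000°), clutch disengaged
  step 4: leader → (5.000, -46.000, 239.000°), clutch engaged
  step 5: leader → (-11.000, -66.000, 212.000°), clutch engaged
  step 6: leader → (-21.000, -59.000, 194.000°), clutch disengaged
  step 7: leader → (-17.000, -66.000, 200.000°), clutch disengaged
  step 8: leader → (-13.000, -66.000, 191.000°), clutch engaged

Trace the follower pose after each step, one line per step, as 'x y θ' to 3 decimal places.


-12.000 -4.000 -67.000
-12.000 -4.000 -67.000
56.000 42.000 -45.500
56.000 42.000 -45.500
31.000 13.000 -51.000
-18.000 -49.000 -63.500
-18.000 -49.000 -63.500
-18.000 -49.000 -63.500
-7.000 -51.000 -67.000

step 0: Δleader=(17.000, 16.000, 32.000°), disengaged; cmd=(0,0,0) → follower holds at (-12.000, -4.000, -67.000°)
step 1: Δleader=(-10.000, -13.000, 27.000°), disengaged; cmd=(0,0,0) → follower holds at (-12.000, -4.000, -67.000°)
step 2: Δleader=(23.000, 16.000, 41.000°), engaged; cmd=(68.000, 46.000, 21.500°) → follower=(56.000, 42.000, -45.500°)
step 3: Δleader=(-1.000, -12.000, 21.000°), disengaged; cmd=(0,0,0) → follower holds at (56.000, 42.000, -45.500°)
step 4: Δleader=(-8.000, -9.000, -13.000°), engaged; cmd=(-25.000, -29.000, -5.500°) → follower=(31.000, 13.000, -51.000°)
step 5: Δleader=(-16.000, -20.000, -27.000°), engaged; cmd=(-49.000, -62.000, -12.500°) → follower=(-18.000, -49.000, -63.500°)
step 6: Δleader=(-10.000, 7.000, -18.000°), disengaged; cmd=(0,0,0) → follower holds at (-18.000, -49.000, -63.500°)
step 7: Δleader=(4.000, -7.000, 6.000°), disengaged; cmd=(0,0,0) → follower holds at (-18.000, -49.000, -63.500°)
step 8: Δleader=(4.000, 0.000, -9.000°), engaged; cmd=(11.000, -2.000, -3.500°) → follower=(-7.000, -51.000, -67.000°)


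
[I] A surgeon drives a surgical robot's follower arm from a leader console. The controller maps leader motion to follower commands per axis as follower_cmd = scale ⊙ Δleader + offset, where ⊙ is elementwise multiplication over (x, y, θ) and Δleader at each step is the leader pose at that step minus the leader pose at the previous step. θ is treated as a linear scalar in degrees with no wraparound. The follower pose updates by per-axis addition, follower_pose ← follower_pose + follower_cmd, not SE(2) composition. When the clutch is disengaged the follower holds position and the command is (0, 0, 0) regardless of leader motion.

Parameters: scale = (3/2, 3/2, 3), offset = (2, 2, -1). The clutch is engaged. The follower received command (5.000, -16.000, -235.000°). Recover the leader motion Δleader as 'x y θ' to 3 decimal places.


axis x: (5.000 − 2) / (3/2) = 2.000
axis y: (-16.000 − 2) / (3/2) = -12.000
axis θ: (-235.000 − -1) / (3) = -78.000

2.000 -12.000 -78.000


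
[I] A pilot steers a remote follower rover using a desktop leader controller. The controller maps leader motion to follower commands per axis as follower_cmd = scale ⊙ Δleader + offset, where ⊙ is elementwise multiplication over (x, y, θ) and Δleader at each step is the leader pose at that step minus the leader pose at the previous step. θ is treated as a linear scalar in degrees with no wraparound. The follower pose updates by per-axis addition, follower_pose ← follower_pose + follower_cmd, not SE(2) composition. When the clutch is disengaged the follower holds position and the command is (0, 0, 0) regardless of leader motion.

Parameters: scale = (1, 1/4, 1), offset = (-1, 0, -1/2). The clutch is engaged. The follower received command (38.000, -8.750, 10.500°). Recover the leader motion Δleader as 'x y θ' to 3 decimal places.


axis x: (38.000 − -1) / (1) = 39.000
axis y: (-8.750 − 0) / (1/4) = -35.000
axis θ: (10.500 − -1/2) / (1) = 11.000

39.000 -35.000 11.000


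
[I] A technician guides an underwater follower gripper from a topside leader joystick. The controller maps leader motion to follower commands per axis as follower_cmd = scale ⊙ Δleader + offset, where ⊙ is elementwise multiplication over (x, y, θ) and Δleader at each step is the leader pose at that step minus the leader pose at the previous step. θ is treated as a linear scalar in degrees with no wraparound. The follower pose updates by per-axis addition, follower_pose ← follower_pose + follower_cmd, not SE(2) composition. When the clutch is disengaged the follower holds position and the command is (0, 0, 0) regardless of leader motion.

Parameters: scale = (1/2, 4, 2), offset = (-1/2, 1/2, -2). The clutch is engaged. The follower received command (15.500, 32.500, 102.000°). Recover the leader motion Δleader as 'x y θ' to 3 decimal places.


32.000 8.000 52.000

axis x: (15.500 − -1/2) / (1/2) = 32.000
axis y: (32.500 − 1/2) / (4) = 8.000
axis θ: (102.000 − -2) / (2) = 52.000


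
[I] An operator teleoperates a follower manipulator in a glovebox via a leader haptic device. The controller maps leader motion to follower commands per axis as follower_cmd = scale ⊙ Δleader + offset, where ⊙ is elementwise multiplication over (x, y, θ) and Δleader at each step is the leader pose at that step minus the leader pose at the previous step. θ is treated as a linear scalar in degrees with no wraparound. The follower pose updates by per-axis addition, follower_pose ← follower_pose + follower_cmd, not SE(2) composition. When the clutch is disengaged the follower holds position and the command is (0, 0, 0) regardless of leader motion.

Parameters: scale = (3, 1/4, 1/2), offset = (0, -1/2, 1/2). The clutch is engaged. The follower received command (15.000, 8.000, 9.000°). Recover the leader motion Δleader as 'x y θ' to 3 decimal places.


5.000 34.000 17.000

axis x: (15.000 − 0) / (3) = 5.000
axis y: (8.000 − -1/2) / (1/4) = 34.000
axis θ: (9.000 − 1/2) / (1/2) = 17.000


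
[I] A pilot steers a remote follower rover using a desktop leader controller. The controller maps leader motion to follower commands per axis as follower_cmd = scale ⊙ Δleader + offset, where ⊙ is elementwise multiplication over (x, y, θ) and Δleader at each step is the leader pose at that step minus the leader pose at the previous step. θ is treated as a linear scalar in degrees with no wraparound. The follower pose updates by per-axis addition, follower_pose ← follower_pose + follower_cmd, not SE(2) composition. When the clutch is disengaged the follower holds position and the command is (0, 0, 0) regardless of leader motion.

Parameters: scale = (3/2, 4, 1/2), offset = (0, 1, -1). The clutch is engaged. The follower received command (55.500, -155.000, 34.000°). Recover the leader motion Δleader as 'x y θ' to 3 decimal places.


37.000 -39.000 70.000

axis x: (55.500 − 0) / (3/2) = 37.000
axis y: (-155.000 − 1) / (4) = -39.000
axis θ: (34.000 − -1) / (1/2) = 70.000


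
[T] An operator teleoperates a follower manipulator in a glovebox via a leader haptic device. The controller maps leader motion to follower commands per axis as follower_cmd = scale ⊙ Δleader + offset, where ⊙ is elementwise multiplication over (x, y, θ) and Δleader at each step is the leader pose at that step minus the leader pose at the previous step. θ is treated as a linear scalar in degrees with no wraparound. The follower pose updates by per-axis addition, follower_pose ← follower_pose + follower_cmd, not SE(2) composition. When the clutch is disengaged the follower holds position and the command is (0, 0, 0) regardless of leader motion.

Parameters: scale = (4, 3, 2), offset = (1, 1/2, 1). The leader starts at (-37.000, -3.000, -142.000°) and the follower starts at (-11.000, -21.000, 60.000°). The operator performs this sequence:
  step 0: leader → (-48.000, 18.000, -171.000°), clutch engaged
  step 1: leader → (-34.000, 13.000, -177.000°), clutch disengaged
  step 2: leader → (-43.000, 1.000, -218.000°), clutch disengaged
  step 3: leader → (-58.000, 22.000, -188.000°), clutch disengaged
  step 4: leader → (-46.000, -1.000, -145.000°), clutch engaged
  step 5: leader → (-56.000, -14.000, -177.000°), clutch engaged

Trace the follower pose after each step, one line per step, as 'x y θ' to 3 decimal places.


step 0: Δleader=(-11.000, 21.000, -29.000°), engaged; cmd=(-43.000, 63.500, -57.000°) → follower=(-54.000, 42.500, 3.000°)
step 1: Δleader=(14.000, -5.000, -6.000°), disengaged; cmd=(0,0,0) → follower holds at (-54.000, 42.500, 3.000°)
step 2: Δleader=(-9.000, -12.000, -41.000°), disengaged; cmd=(0,0,0) → follower holds at (-54.000, 42.500, 3.000°)
step 3: Δleader=(-15.000, 21.000, 30.000°), disengaged; cmd=(0,0,0) → follower holds at (-54.000, 42.500, 3.000°)
step 4: Δleader=(12.000, -23.000, 43.000°), engaged; cmd=(49.000, -68.500, 87.000°) → follower=(-5.000, -26.000, 90.000°)
step 5: Δleader=(-10.000, -13.000, -32.000°), engaged; cmd=(-39.000, -38.500, -63.000°) → follower=(-44.000, -64.500, 27.000°)

-54.000 42.500 3.000
-54.000 42.500 3.000
-54.000 42.500 3.000
-54.000 42.500 3.000
-5.000 -26.000 90.000
-44.000 -64.500 27.000


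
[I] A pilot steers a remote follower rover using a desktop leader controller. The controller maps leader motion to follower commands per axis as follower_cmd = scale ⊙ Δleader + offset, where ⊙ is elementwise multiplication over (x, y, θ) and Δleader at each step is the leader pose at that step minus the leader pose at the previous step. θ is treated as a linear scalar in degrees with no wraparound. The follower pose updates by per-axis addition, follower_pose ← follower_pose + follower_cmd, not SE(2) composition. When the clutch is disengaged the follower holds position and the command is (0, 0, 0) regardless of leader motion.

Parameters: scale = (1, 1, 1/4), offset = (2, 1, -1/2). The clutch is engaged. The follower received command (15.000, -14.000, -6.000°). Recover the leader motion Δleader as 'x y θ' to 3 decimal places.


13.000 -15.000 -22.000

axis x: (15.000 − 2) / (1) = 13.000
axis y: (-14.000 − 1) / (1) = -15.000
axis θ: (-6.000 − -1/2) / (1/4) = -22.000


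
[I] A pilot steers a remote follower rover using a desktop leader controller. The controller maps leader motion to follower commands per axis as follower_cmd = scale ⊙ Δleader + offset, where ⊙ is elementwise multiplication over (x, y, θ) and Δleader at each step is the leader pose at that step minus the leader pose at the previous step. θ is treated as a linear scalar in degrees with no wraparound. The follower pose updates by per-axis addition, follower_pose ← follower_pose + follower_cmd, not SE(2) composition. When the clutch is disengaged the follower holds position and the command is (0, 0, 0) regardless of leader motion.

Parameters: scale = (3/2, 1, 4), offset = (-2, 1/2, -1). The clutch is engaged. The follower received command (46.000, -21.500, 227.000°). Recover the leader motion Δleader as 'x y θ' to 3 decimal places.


axis x: (46.000 − -2) / (3/2) = 32.000
axis y: (-21.500 − 1/2) / (1) = -22.000
axis θ: (227.000 − -1) / (4) = 57.000

32.000 -22.000 57.000


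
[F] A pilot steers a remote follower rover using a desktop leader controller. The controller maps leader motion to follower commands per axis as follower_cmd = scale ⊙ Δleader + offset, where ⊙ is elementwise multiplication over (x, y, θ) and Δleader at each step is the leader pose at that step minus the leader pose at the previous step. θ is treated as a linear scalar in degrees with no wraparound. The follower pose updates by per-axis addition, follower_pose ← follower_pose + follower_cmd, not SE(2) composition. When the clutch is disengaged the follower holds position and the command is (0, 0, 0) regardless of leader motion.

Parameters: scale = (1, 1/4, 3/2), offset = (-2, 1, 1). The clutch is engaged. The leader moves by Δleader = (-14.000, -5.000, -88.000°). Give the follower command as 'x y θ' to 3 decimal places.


axis x: 1·-14.000 + -2 = -16.000
axis y: 1/4·-5.000 + 1 = -0.250
axis θ: 3/2·-88.000 + 1 = -131.000

-16.000 -0.250 -131.000


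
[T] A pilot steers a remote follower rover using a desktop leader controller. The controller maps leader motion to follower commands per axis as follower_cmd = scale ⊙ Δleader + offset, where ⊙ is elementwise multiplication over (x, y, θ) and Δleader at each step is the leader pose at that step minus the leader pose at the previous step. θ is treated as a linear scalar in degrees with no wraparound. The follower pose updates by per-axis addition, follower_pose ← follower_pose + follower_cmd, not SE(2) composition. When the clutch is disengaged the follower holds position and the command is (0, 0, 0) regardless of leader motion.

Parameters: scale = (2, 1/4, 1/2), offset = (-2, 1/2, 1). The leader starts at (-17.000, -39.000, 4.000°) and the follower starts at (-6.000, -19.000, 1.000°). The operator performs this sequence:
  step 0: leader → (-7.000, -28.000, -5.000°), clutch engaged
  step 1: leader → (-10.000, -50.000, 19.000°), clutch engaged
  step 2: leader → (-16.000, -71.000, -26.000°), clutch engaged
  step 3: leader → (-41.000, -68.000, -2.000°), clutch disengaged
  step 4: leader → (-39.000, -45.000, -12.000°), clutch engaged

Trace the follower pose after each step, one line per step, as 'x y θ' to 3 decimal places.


step 0: Δleader=(10.000, 11.000, -9.000°), engaged; cmd=(18.000, 3.250, -3.500°) → follower=(12.000, -15.750, -2.500°)
step 1: Δleader=(-3.000, -22.000, 24.000°), engaged; cmd=(-8.000, -5.000, 13.000°) → follower=(4.000, -20.750, 10.500°)
step 2: Δleader=(-6.000, -21.000, -45.000°), engaged; cmd=(-14.000, -4.750, -21.500°) → follower=(-10.000, -25.500, -11.000°)
step 3: Δleader=(-25.000, 3.000, 24.000°), disengaged; cmd=(0,0,0) → follower holds at (-10.000, -25.500, -11.000°)
step 4: Δleader=(2.000, 23.000, -10.000°), engaged; cmd=(2.000, 6.250, -4.000°) → follower=(-8.000, -19.250, -15.000°)

12.000 -15.750 -2.500
4.000 -20.750 10.500
-10.000 -25.500 -11.000
-10.000 -25.500 -11.000
-8.000 -19.250 -15.000


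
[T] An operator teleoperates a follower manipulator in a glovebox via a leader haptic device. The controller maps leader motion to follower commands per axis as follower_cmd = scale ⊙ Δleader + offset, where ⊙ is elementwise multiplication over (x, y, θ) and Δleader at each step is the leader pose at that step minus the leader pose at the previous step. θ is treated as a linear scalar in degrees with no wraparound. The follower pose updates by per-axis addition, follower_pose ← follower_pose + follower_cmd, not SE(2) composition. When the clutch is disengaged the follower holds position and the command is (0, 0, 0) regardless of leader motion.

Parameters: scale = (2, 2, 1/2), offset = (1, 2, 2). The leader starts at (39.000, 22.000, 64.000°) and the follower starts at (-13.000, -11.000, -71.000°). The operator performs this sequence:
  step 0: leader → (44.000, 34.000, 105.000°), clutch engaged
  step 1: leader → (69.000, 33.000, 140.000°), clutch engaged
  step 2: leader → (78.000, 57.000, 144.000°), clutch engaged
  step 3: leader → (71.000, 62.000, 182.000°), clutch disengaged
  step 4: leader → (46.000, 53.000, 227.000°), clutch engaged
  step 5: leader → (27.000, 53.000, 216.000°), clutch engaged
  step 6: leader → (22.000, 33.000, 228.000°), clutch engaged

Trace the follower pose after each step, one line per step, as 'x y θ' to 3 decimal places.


-2.000 15.000 -48.500
49.000 15.000 -29.000
68.000 65.000 -25.000
68.000 65.000 -25.000
19.000 49.000 -0.500
-18.000 51.000 -4.000
-27.000 13.000 4.000

step 0: Δleader=(5.000, 12.000, 41.000°), engaged; cmd=(11.000, 26.000, 22.500°) → follower=(-2.000, 15.000, -48.500°)
step 1: Δleader=(25.000, -1.000, 35.000°), engaged; cmd=(51.000, 0.000, 19.500°) → follower=(49.000, 15.000, -29.000°)
step 2: Δleader=(9.000, 24.000, 4.000°), engaged; cmd=(19.000, 50.000, 4.000°) → follower=(68.000, 65.000, -25.000°)
step 3: Δleader=(-7.000, 5.000, 38.000°), disengaged; cmd=(0,0,0) → follower holds at (68.000, 65.000, -25.000°)
step 4: Δleader=(-25.000, -9.000, 45.000°), engaged; cmd=(-49.000, -16.000, 24.500°) → follower=(19.000, 49.000, -0.500°)
step 5: Δleader=(-19.000, 0.000, -11.000°), engaged; cmd=(-37.000, 2.000, -3.500°) → follower=(-18.000, 51.000, -4.000°)
step 6: Δleader=(-5.000, -20.000, 12.000°), engaged; cmd=(-9.000, -38.000, 8.000°) → follower=(-27.000, 13.000, 4.000°)


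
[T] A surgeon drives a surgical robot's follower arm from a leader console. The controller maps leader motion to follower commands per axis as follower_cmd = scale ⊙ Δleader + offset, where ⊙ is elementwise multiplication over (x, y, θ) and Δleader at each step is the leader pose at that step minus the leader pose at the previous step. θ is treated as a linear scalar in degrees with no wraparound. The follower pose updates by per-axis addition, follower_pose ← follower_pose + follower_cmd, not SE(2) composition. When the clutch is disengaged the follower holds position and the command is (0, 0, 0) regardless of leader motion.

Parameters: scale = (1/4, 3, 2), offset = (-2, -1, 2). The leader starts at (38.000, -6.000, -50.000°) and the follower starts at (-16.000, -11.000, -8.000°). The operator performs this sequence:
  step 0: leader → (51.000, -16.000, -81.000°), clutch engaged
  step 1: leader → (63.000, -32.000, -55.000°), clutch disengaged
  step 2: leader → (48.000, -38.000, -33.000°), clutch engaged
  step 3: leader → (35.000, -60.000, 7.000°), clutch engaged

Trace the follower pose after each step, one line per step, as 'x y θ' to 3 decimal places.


step 0: Δleader=(13.000, -10.000, -31.000°), engaged; cmd=(1.250, -31.000, -60.000°) → follower=(-14.750, -42.000, -68.000°)
step 1: Δleader=(12.000, -16.000, 26.000°), disengaged; cmd=(0,0,0) → follower holds at (-14.750, -42.000, -68.000°)
step 2: Δleader=(-15.000, -6.000, 22.000°), engaged; cmd=(-5.750, -19.000, 46.000°) → follower=(-20.500, -61.000, -22.000°)
step 3: Δleader=(-13.000, -22.000, 40.000°), engaged; cmd=(-5.250, -67.000, 82.000°) → follower=(-25.750, -128.000, 60.000°)

-14.750 -42.000 -68.000
-14.750 -42.000 -68.000
-20.500 -61.000 -22.000
-25.750 -128.000 60.000


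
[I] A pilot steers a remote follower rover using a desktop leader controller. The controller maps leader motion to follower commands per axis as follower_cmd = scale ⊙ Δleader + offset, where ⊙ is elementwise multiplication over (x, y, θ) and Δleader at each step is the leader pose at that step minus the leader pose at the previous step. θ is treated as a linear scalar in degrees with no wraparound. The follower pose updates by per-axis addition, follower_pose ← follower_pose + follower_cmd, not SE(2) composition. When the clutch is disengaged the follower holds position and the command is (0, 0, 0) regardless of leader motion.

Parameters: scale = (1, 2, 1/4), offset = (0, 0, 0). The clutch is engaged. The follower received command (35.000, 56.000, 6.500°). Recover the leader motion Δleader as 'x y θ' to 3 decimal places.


35.000 28.000 26.000

axis x: (35.000 − 0) / (1) = 35.000
axis y: (56.000 − 0) / (2) = 28.000
axis θ: (6.500 − 0) / (1/4) = 26.000


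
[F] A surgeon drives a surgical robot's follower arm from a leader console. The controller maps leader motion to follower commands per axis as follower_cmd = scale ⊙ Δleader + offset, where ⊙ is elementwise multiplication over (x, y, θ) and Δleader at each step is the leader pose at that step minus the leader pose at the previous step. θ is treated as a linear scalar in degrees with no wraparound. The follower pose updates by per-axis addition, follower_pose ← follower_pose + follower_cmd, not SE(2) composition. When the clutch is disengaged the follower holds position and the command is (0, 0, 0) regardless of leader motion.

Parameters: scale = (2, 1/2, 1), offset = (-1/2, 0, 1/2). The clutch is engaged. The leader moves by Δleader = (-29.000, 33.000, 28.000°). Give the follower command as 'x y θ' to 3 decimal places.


-58.500 16.500 28.500

axis x: 2·-29.000 + -1/2 = -58.500
axis y: 1/2·33.000 + 0 = 16.500
axis θ: 1·28.000 + 1/2 = 28.500


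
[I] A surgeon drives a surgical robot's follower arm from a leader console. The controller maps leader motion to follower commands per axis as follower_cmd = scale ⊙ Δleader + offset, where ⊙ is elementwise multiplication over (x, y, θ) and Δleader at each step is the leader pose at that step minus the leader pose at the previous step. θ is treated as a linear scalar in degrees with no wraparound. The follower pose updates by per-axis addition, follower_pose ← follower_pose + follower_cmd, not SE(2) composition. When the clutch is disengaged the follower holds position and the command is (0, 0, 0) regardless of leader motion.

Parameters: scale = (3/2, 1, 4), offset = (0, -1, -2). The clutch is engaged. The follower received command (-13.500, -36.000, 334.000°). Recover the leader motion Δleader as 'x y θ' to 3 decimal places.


-9.000 -35.000 84.000

axis x: (-13.500 − 0) / (3/2) = -9.000
axis y: (-36.000 − -1) / (1) = -35.000
axis θ: (334.000 − -2) / (4) = 84.000


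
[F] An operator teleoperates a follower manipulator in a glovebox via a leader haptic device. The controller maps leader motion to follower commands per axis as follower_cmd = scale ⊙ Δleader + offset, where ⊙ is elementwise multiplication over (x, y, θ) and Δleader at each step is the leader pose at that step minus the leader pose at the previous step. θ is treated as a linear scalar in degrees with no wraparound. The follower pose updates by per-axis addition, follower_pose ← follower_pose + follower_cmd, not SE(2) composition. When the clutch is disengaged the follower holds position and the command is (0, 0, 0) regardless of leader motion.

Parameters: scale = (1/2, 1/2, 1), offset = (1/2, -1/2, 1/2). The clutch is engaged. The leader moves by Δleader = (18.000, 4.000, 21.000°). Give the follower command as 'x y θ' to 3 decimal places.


9.500 1.500 21.500

axis x: 1/2·18.000 + 1/2 = 9.500
axis y: 1/2·4.000 + -1/2 = 1.500
axis θ: 1·21.000 + 1/2 = 21.500


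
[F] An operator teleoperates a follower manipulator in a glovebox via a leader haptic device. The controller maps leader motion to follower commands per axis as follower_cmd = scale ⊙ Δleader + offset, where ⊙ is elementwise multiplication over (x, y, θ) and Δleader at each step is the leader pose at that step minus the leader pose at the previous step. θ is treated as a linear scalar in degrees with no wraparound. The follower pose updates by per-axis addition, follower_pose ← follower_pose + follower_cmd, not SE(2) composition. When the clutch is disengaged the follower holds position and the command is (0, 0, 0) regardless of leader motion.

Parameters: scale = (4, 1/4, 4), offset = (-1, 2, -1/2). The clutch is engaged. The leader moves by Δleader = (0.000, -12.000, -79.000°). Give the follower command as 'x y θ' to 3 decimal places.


axis x: 4·0.000 + -1 = -1.000
axis y: 1/4·-12.000 + 2 = -1.000
axis θ: 4·-79.000 + -1/2 = -316.500

-1.000 -1.000 -316.500


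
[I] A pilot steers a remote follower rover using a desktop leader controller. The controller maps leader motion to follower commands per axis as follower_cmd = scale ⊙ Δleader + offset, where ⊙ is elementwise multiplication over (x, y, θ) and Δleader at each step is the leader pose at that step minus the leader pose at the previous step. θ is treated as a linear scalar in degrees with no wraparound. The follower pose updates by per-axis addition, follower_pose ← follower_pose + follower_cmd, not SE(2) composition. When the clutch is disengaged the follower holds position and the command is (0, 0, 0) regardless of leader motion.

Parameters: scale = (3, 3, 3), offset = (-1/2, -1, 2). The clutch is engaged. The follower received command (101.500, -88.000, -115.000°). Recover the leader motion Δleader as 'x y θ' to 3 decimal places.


axis x: (101.500 − -1/2) / (3) = 34.000
axis y: (-88.000 − -1) / (3) = -29.000
axis θ: (-115.000 − 2) / (3) = -39.000

34.000 -29.000 -39.000


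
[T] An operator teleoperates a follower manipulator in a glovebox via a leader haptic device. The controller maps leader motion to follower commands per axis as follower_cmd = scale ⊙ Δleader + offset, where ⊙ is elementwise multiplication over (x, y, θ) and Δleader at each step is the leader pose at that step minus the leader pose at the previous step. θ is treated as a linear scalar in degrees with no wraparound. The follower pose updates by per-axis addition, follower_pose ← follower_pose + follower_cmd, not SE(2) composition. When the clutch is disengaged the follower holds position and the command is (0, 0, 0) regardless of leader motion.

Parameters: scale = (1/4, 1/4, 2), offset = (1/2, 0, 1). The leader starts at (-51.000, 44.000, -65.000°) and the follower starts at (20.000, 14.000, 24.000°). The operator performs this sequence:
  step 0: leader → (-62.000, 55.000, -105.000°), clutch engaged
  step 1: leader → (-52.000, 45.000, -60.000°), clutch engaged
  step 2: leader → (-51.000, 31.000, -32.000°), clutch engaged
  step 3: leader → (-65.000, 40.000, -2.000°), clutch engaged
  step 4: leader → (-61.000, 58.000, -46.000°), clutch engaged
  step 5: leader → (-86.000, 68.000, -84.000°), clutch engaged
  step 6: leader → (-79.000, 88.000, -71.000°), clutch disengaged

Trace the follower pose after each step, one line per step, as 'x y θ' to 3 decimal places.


17.750 16.750 -55.000
20.750 14.250 36.000
21.500 10.750 93.000
18.500 13.000 154.000
20.000 17.500 67.000
14.250 20.000 -8.000
14.250 20.000 -8.000

step 0: Δleader=(-11.000, 11.000, -40.000°), engaged; cmd=(-2.250, 2.750, -79.000°) → follower=(17.750, 16.750, -55.000°)
step 1: Δleader=(10.000, -10.000, 45.000°), engaged; cmd=(3.000, -2.500, 91.000°) → follower=(20.750, 14.250, 36.000°)
step 2: Δleader=(1.000, -14.000, 28.000°), engaged; cmd=(0.750, -3.500, 57.000°) → follower=(21.500, 10.750, 93.000°)
step 3: Δleader=(-14.000, 9.000, 30.000°), engaged; cmd=(-3.000, 2.250, 61.000°) → follower=(18.500, 13.000, 154.000°)
step 4: Δleader=(4.000, 18.000, -44.000°), engaged; cmd=(1.500, 4.500, -87.000°) → follower=(20.000, 17.500, 67.000°)
step 5: Δleader=(-25.000, 10.000, -38.000°), engaged; cmd=(-5.750, 2.500, -75.000°) → follower=(14.250, 20.000, -8.000°)
step 6: Δleader=(7.000, 20.000, 13.000°), disengaged; cmd=(0,0,0) → follower holds at (14.250, 20.000, -8.000°)


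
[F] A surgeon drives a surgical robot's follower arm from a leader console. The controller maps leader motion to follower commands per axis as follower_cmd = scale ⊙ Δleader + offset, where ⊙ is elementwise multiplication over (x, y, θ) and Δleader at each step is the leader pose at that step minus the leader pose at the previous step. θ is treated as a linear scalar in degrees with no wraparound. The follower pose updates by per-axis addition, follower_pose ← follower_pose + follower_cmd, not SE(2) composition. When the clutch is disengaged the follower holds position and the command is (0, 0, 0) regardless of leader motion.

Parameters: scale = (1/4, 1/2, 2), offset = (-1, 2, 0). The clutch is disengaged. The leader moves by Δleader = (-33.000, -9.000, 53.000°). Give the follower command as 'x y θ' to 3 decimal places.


0.000 0.000 0.000

clutch disengaged → follower holds; cmd = (0, 0, 0)


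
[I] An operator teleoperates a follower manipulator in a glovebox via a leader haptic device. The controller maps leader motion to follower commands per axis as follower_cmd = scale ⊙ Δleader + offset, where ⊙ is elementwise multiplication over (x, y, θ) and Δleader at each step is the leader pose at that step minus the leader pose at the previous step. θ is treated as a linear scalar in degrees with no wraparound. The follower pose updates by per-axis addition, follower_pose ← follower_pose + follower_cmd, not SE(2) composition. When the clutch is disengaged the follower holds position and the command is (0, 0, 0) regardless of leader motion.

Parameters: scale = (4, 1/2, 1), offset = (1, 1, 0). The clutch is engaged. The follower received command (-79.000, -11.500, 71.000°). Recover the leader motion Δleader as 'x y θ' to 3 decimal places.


-20.000 -25.000 71.000

axis x: (-79.000 − 1) / (4) = -20.000
axis y: (-11.500 − 1) / (1/2) = -25.000
axis θ: (71.000 − 0) / (1) = 71.000


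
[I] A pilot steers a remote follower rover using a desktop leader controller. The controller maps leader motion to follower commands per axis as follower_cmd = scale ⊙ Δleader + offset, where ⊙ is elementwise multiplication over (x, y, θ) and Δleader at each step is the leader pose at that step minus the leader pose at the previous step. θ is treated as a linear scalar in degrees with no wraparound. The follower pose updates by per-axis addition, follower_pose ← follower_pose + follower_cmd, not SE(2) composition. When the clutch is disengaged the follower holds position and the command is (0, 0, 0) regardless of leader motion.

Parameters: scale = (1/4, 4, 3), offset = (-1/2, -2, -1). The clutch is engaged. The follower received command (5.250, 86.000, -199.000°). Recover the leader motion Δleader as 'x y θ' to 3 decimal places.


axis x: (5.250 − -1/2) / (1/4) = 23.000
axis y: (86.000 − -2) / (4) = 22.000
axis θ: (-199.000 − -1) / (3) = -66.000

23.000 22.000 -66.000


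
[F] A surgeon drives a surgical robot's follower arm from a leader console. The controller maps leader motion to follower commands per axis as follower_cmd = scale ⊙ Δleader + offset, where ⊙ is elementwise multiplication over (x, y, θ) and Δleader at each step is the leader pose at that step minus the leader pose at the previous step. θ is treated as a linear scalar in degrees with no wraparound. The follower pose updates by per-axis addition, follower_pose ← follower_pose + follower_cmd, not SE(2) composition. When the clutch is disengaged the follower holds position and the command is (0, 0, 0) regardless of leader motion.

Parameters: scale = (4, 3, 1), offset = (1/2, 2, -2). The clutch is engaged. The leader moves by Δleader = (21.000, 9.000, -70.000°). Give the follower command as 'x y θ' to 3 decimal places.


84.500 29.000 -72.000

axis x: 4·21.000 + 1/2 = 84.500
axis y: 3·9.000 + 2 = 29.000
axis θ: 1·-70.000 + -2 = -72.000


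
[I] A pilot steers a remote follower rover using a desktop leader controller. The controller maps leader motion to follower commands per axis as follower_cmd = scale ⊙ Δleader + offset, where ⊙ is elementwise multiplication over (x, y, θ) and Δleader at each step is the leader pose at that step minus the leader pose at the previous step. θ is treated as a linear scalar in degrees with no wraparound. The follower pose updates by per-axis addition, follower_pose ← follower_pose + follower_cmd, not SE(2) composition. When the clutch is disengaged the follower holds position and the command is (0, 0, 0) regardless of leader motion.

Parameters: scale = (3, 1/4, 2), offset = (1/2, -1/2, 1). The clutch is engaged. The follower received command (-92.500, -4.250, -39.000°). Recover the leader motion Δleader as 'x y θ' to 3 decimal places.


-31.000 -15.000 -20.000

axis x: (-92.500 − 1/2) / (3) = -31.000
axis y: (-4.250 − -1/2) / (1/4) = -15.000
axis θ: (-39.000 − 1) / (2) = -20.000


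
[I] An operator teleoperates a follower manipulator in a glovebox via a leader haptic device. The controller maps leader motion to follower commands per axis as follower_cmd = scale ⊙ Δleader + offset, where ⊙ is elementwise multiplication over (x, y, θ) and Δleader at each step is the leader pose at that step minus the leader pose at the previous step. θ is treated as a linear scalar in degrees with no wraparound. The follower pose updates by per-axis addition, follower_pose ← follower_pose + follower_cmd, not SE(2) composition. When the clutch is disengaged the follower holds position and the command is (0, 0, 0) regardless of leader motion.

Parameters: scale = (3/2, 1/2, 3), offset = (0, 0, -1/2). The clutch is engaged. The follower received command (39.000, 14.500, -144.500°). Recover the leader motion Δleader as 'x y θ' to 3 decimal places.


axis x: (39.000 − 0) / (3/2) = 26.000
axis y: (14.500 − 0) / (1/2) = 29.000
axis θ: (-144.500 − -1/2) / (3) = -48.000

26.000 29.000 -48.000


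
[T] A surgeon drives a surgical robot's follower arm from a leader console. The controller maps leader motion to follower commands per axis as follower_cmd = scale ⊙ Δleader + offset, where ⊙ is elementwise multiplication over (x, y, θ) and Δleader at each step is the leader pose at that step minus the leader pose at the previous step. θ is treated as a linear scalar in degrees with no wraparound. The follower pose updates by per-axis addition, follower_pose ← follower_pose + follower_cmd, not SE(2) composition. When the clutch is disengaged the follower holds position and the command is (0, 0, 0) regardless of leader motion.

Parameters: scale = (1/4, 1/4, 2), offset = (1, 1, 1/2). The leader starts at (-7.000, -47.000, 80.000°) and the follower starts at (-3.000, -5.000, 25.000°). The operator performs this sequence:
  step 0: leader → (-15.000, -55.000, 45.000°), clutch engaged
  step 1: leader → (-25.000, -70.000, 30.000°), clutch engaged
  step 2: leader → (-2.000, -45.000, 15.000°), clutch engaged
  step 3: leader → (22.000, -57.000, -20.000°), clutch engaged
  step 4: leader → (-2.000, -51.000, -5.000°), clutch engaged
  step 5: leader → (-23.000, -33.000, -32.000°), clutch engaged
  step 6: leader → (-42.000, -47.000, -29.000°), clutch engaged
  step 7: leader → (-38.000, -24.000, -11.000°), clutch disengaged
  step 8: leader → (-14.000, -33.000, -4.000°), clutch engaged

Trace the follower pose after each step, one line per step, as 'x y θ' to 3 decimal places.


step 0: Δleader=(-8.000, -8.000, -35.000°), engaged; cmd=(-1.000, -1.000, -69.500°) → follower=(-4.000, -6.000, -44.500°)
step 1: Δleader=(-10.000, -15.000, -15.000°), engaged; cmd=(-1.500, -2.750, -29.500°) → follower=(-5.500, -8.750, -74.000°)
step 2: Δleader=(23.000, 25.000, -15.000°), engaged; cmd=(6.750, 7.250, -29.500°) → follower=(1.250, -1.500, -103.500°)
step 3: Δleader=(24.000, -12.000, -35.000°), engaged; cmd=(7.000, -2.000, -69.500°) → follower=(8.250, -3.500, -173.000°)
step 4: Δleader=(-24.000, 6.000, 15.000°), engaged; cmd=(-5.000, 2.500, 30.500°) → follower=(3.250, -1.000, -142.500°)
step 5: Δleader=(-21.000, 18.000, -27.000°), engaged; cmd=(-4.250, 5.500, -53.500°) → follower=(-1.000, 4.500, -196.000°)
step 6: Δleader=(-19.000, -14.000, 3.000°), engaged; cmd=(-3.750, -2.500, 6.500°) → follower=(-4.750, 2.000, -189.500°)
step 7: Δleader=(4.000, 23.000, 18.000°), disengaged; cmd=(0,0,0) → follower holds at (-4.750, 2.000, -189.500°)
step 8: Δleader=(24.000, -9.000, 7.000°), engaged; cmd=(7.000, -1.250, 14.500°) → follower=(2.250, 0.750, -175.000°)

-4.000 -6.000 -44.500
-5.500 -8.750 -74.000
1.250 -1.500 -103.500
8.250 -3.500 -173.000
3.250 -1.000 -142.500
-1.000 4.500 -196.000
-4.750 2.000 -189.500
-4.750 2.000 -189.500
2.250 0.750 -175.000
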